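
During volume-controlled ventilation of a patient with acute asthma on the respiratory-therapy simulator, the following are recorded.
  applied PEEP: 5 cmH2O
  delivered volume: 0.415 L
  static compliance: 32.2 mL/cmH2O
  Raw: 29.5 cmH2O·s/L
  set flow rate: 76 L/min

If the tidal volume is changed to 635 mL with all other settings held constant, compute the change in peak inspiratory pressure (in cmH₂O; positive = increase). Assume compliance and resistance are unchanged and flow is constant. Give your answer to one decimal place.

6.8

PIP = Vt/C + R·V̇ + PEEP (constant-flow equation of motion).
Only the elastic term changes: ΔPIP = ΔVt / C = (635 − 415) / 32.2 = 6.832 cmH2O.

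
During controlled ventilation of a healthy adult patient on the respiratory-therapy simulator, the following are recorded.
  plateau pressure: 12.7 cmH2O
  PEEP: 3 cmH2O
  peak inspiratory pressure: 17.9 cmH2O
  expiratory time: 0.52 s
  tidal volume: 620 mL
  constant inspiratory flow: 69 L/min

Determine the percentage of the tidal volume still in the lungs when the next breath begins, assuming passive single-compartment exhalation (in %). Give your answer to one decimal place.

Flow: 69 L/min ÷ 60 = 1.15 L/s.
R = (PIP − Pplat)/V̇ = (17.9 − 12.7) / 1.15 = 5.2/1.15 = 4.522 cmH2O·s/L.
C = Vt/(Pplat − PEEP) = 620.0 / (12.7 − 3) = 620.0/9.7 = 63.918 mL/cmH2O.
τ = R × C = 4.522 × 0.06392 L/cmH2O = 0.289 s.
Fraction remaining at end-expiration = e^(−Te/τ) = e^(−0.52/0.289) = 0.1654 → 16.54%.

16.5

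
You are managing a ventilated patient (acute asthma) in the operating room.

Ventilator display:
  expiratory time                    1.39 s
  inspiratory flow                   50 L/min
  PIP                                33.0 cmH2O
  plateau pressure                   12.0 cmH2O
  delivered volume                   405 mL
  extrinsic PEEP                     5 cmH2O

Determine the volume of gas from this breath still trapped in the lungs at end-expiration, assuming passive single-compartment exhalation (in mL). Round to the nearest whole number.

156

Flow: 50 L/min ÷ 60 = 0.8333 L/s.
R = (PIP − Pplat)/V̇ = (33.0 − 12.0) / 0.8333 = 21.0/0.8333 = 25.201 cmH2O·s/L.
C = Vt/(Pplat − PEEP) = 405.0 / (12.0 − 5) = 405.0/7.0 = 57.857 mL/cmH2O.
τ = R × C = 25.201 × 0.05786 L/cmH2O = 1.458 s.
Fraction remaining = e^(−Te/τ) = e^(−1.39/1.458) = 0.3854.
Trapped volume = 405.0 × 0.3854 = 156.09 mL.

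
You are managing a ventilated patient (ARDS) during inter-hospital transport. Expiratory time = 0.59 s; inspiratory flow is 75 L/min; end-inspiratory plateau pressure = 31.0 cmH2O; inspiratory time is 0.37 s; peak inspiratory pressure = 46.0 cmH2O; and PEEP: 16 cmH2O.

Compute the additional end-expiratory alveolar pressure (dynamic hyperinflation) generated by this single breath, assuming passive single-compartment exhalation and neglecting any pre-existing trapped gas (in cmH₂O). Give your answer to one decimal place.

3.0

Flow: 75 L/min ÷ 60 = 1.25 L/s.
Vt = flow × Ti = 1.25 L/s × 0.37 s × 1000 mL/L = 462.5 mL.
R = (PIP − Pplat)/V̇ = (46.0 − 31.0) / 1.25 = 15.0/1.25 = 12.0 cmH2O·s/L.
C = Vt/(Pplat − PEEP) = 462.5 / (31.0 − 16) = 462.5/15.0 = 30.833 mL/cmH2O.
τ = R × C = 12.0 × 0.03083 L/cmH2O = 0.37 s.
Fraction remaining = e^(−Te/τ) = e^(−0.59/0.37) = 0.203; trapped volume = 462.5 × 0.203 = 93.888 mL.
Additional alveolar pressure from trapping ≈ V_trapped / C = 93.888 / 30.833 = 3.045 cmH2O.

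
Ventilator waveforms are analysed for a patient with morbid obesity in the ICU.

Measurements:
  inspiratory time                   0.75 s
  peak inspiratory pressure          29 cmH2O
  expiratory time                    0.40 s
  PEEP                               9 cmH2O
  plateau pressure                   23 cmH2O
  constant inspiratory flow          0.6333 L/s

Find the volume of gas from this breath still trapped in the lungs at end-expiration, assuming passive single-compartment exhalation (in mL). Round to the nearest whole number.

Vt = flow × Ti = 0.6333 L/s × 0.75 s × 1000 mL/L = 474.98 mL.
R = (PIP − Pplat)/V̇ = (29 − 23) / 0.6333 = 6.0/0.6333 = 9.474 cmH2O·s/L.
C = Vt/(Pplat − PEEP) = 474.98 / (23 − 9) = 474.98/14.0 = 33.927 mL/cmH2O.
τ = R × C = 9.474 × 0.03393 L/cmH2O = 0.3215 s.
Fraction remaining = e^(−Te/τ) = e^(−0.40/0.3215) = 0.2882.
Trapped volume = 474.98 × 0.2882 = 136.89 mL.

137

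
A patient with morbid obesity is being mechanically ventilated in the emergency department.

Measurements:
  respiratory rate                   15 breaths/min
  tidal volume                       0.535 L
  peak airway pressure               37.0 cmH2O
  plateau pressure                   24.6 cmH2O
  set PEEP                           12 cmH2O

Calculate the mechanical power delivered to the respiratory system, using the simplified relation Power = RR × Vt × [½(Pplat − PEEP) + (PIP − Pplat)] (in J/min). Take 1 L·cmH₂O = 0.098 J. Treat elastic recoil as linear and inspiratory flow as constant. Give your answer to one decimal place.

Per-breath work = Vt × [½(Pplat−PEEP) + (PIP−Pplat)] = 0.535 × [0.5×12.6 + 12.4] = 0.535 × 18.7 = 10.005 L·cmH2O.
Power = 15 × 10.005 = 150.08 L·cmH2O/min.
× 0.098 J/(L·cmH2O) → 14.708 J/min.

14.7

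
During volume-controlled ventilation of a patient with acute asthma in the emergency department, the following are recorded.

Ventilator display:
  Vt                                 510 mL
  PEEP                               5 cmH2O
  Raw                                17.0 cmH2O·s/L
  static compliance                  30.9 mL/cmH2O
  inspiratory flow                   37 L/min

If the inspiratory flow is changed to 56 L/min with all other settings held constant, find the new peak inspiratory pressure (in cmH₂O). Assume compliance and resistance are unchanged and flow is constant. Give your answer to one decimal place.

Flow: 37 L/min ÷ 60 = 0.6167 L/s.
New flow: 56 L/min ÷ 60 = 0.9333 L/s.
PIP = Vt/C + R·V̇ + PEEP (constant-flow equation of motion).
Only the resistive term changes: ΔPIP = R × ΔV̇ = 17.0 × (0.9333 − 0.6167) = 17.0 × 0.3166 = 5.382 cmH2O.
Original PIP = 510/30.9 + 17.0×0.6167 + 5 = 31.989 cmH2O; new PIP = 31.989 + (5.382) = 37.371 cmH2O.

37.4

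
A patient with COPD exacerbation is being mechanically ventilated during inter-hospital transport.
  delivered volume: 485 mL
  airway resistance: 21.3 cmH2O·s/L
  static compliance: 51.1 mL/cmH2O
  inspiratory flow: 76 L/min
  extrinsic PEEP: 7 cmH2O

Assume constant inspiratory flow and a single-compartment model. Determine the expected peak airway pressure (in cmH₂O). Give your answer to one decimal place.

43.5

Flow: 76 L/min ÷ 60 = 1.2667 L/s.
Equation of motion (constant flow): PIP = Vt/C + R·V̇ + PEEP.
PIP = 485/51.1 + 21.3×1.2667 + 7 = 9.491 + 26.981 + 7 = 43.472 cmH2O.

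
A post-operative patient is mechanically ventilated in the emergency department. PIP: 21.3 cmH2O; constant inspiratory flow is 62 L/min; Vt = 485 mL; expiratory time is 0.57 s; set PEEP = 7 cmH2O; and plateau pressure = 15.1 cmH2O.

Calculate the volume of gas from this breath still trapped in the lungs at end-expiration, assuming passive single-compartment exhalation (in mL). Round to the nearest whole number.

Flow: 62 L/min ÷ 60 = 1.0333 L/s.
R = (PIP − Pplat)/V̇ = (21.3 − 15.1) / 1.0333 = 6.2/1.0333 = 6.0 cmH2O·s/L.
C = Vt/(Pplat − PEEP) = 485.0 / (15.1 − 7) = 485.0/8.1 = 59.877 mL/cmH2O.
τ = R × C = 6.0 × 0.05988 L/cmH2O = 0.3593 s.
Fraction remaining = e^(−Te/τ) = e^(−0.57/0.3593) = 0.2047.
Trapped volume = 485.0 × 0.2047 = 99.28 mL.

99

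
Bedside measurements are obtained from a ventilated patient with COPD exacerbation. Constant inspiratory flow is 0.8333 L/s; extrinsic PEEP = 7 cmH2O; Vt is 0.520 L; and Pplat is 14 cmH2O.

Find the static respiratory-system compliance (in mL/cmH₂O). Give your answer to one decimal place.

74.3

Cstat = Vt / (Pplat − PEEP) = 520 / (14 − 7) = 520 / 7.0 = 74.286 mL/cmH2O.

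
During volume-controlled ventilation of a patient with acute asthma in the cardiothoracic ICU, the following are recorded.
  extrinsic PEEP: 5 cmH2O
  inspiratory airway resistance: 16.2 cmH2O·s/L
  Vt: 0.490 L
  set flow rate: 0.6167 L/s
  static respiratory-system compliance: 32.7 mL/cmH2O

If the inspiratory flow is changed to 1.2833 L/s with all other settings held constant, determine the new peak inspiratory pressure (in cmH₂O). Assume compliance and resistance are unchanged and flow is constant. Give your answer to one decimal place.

PIP = Vt/C + R·V̇ + PEEP (constant-flow equation of motion).
Only the resistive term changes: ΔPIP = R × ΔV̇ = 16.2 × (1.2833 − 0.6167) = 16.2 × 0.6666 = 10.799 cmH2O.
Original PIP = 490/32.7 + 16.2×0.6167 + 5 = 29.975 cmH2O; new PIP = 29.975 + (10.799) = 40.774 cmH2O.

40.8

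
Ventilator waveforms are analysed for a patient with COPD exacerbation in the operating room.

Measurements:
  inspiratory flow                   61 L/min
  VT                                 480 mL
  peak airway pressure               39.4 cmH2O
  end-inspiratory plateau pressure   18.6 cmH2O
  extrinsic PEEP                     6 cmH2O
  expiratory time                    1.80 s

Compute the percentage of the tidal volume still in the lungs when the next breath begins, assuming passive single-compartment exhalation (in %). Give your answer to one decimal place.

Flow: 61 L/min ÷ 60 = 1.0167 L/s.
R = (PIP − Pplat)/V̇ = (39.4 − 18.6) / 1.0167 = 20.8/1.0167 = 20.458 cmH2O·s/L.
C = Vt/(Pplat − PEEP) = 480.0 / (18.6 − 6) = 480.0/12.6 = 38.095 mL/cmH2O.
τ = R × C = 20.458 × 0.0381 L/cmH2O = 0.7794 s.
Fraction remaining at end-expiration = e^(−Te/τ) = e^(−1.80/0.7794) = 0.09931 → 9.931%.

9.9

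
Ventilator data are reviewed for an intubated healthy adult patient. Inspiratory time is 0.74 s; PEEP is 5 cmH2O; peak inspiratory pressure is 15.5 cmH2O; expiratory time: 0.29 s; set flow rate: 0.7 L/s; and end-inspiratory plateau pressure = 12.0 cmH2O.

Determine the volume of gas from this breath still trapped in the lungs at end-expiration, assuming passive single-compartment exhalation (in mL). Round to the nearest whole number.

Vt = flow × Ti = 0.7 L/s × 0.74 s × 1000 mL/L = 518.0 mL.
R = (PIP − Pplat)/V̇ = (15.5 − 12.0) / 0.7 = 3.5/0.7 = 5.0 cmH2O·s/L.
C = Vt/(Pplat − PEEP) = 518.0 / (12.0 − 5) = 518.0/7.0 = 74.0 mL/cmH2O.
τ = R × C = 5.0 × 0.074 L/cmH2O = 0.37 s.
Fraction remaining = e^(−Te/τ) = e^(−0.29/0.37) = 0.4567.
Trapped volume = 518.0 × 0.4567 = 236.57 mL.

237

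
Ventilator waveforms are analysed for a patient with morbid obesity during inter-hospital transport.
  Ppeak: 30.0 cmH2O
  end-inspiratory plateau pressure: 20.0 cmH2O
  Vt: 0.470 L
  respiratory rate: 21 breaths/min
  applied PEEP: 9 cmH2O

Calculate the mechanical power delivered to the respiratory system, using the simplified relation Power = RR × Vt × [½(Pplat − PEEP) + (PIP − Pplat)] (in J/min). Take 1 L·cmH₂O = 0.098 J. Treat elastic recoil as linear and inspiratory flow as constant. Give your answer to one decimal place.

Per-breath work = Vt × [½(Pplat−PEEP) + (PIP−Pplat)] = 0.470 × [0.5×11.0 + 10.0] = 0.470 × 15.5 = 7.285 L·cmH2O.
Power = 21 × 7.285 = 152.99 L·cmH2O/min.
× 0.098 J/(L·cmH2O) → 14.993 J/min.

15.0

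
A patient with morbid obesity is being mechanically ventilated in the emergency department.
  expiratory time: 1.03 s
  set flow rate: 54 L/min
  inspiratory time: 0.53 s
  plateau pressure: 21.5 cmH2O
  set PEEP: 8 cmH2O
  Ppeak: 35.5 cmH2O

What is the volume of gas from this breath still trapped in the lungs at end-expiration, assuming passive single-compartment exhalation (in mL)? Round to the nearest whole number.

Flow: 54 L/min ÷ 60 = 0.9 L/s.
Vt = flow × Ti = 0.9 L/s × 0.53 s × 1000 mL/L = 477.0 mL.
R = (PIP − Pplat)/V̇ = (35.5 − 21.5) / 0.9 = 14.0/0.9 = 15.556 cmH2O·s/L.
C = Vt/(Pplat − PEEP) = 477.0 / (21.5 − 8) = 477.0/13.5 = 35.333 mL/cmH2O.
τ = R × C = 15.556 × 0.03533 L/cmH2O = 0.5496 s.
Fraction remaining = e^(−Te/τ) = e^(−1.03/0.5496) = 0.1535.
Trapped volume = 477.0 × 0.1535 = 73.22 mL.

73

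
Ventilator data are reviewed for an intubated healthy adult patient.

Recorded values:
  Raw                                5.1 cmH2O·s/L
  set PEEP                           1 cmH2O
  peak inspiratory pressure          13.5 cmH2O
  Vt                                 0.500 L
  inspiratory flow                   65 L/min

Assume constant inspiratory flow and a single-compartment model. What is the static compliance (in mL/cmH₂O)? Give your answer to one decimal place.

Flow: 65 L/min ÷ 60 = 1.0833 L/s.
Equation of motion (constant flow): PIP = Vt/C + R·V̇ + PEEP.
Vt/C = PIP − R·V̇ − PEEP = 13.5 − 5.1×1.0833 − 1 = 13.5 − 5.525 − 1 = 6.975 cmH2O.
C = Vt / 6.975 = 500 / 6.975 = 71.685 mL/cmH2O.

71.7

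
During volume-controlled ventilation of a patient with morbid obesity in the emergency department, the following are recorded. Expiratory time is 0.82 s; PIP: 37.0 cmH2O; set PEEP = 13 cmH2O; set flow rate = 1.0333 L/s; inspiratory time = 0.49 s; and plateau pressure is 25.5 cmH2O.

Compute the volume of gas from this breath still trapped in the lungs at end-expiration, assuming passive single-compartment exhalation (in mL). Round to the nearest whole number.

Vt = flow × Ti = 1.0333 L/s × 0.49 s × 1000 mL/L = 506.32 mL.
R = (PIP − Pplat)/V̇ = (37.0 − 25.5) / 1.0333 = 11.5/1.0333 = 11.129 cmH2O·s/L.
C = Vt/(Pplat − PEEP) = 506.32 / (25.5 − 13) = 506.32/12.5 = 40.506 mL/cmH2O.
τ = R × C = 11.129 × 0.04051 L/cmH2O = 0.4508 s.
Fraction remaining = e^(−Te/τ) = e^(−0.82/0.4508) = 0.1622.
Trapped volume = 506.32 × 0.1622 = 82.125 mL.

82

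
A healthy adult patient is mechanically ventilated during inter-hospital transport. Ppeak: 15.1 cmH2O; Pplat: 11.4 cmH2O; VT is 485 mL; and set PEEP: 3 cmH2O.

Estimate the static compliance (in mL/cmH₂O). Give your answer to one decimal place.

Cstat = Vt / (Pplat − PEEP) = 485 / (11.4 − 3) = 485 / 8.4 = 57.738 mL/cmH2O.

57.7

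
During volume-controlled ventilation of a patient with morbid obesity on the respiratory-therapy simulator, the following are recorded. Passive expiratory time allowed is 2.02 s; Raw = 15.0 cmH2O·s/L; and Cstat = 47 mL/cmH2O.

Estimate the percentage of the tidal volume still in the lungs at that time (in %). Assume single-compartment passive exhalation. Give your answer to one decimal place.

5.7

τ = R × C = 15.0 × 47 mL/cmH2O = 15.0 × 0.047 L/cmH2O = 0.705 s.
Passive exhalation: V(t)/V₀ = e^(−t/τ) = e^(−2.02/0.705) = 0.05697.
Fraction remaining = 0.05697 → 5.697%.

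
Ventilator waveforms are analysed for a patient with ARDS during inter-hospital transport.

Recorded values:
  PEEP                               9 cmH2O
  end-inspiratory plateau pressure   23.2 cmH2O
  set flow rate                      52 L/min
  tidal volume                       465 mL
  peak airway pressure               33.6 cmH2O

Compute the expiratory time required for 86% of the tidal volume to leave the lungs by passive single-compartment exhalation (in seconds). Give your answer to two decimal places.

0.77

Flow: 52 L/min ÷ 60 = 0.8667 L/s.
R = (PIP − Pplat)/V̇ = (33.6 − 23.2) / 0.8667 = 10.4/0.8667 = 12.0 cmH2O·s/L.
C = Vt/(Pplat − PEEP) = 465.0 / (23.2 − 9) = 465.0/14.2 = 32.746 mL/cmH2O.
τ = R × C = 12.0 × 0.03275 L/cmH2O = 0.393 s.
t = −τ·ln(1 − 0.86) = −0.393·ln(0.14) = 0.7727 s.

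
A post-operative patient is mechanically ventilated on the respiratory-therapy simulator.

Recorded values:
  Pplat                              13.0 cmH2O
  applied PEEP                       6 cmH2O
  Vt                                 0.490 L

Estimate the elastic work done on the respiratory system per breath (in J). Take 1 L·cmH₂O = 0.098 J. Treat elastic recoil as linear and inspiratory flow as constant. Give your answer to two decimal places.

Elastic work ≈ ½ × (Pplat − PEEP) × Vt = 0.5 × (13.0 − 6) × 0.490 L = 0.5 × 7.0 × 0.490 = 1.715 L·cmH2O.
× 0.098 J/(L·cmH2O) → 0.1681 J.

0.17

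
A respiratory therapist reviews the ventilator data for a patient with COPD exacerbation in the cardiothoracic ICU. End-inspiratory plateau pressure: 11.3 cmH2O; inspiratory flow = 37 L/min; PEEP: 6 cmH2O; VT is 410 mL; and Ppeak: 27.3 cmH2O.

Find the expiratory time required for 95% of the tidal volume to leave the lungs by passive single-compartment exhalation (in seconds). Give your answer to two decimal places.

6.01

Flow: 37 L/min ÷ 60 = 0.6167 L/s.
R = (PIP − Pplat)/V̇ = (27.3 − 11.3) / 0.6167 = 16.0/0.6167 = 25.945 cmH2O·s/L.
C = Vt/(Pplat − PEEP) = 410.0 / (11.3 − 6) = 410.0/5.3 = 77.358 mL/cmH2O.
τ = R × C = 25.945 × 0.07736 L/cmH2O = 2.007 s.
t = −τ·ln(1 − 0.95) = −2.007·ln(0.05) = 6.012 s.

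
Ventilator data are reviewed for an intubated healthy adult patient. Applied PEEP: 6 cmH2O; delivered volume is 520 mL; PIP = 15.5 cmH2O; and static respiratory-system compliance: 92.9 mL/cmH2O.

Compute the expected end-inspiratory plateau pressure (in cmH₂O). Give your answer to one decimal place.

Pplat = PEEP + Vt / Cstat = 6 + 520 / 92.9 = 6 + 5.597 = 11.597 cmH2O.

11.6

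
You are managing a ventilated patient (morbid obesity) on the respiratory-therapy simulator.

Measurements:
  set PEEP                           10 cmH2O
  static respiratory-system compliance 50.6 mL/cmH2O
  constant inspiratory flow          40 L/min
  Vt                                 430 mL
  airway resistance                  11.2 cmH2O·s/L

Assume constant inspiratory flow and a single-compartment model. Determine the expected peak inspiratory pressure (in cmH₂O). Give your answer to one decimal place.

26.0

Flow: 40 L/min ÷ 60 = 0.6667 L/s.
Equation of motion (constant flow): PIP = Vt/C + R·V̇ + PEEP.
PIP = 430/50.6 + 11.2×0.6667 + 10 = 8.498 + 7.467 + 10 = 25.965 cmH2O.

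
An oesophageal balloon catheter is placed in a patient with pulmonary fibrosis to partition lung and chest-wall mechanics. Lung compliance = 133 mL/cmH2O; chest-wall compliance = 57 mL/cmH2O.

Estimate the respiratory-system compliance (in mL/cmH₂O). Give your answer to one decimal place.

39.9

Lung and chest wall are elastances in series: 1/Crs = 1/CL + 1/Ccw.
1/Crs = 1/133 + 1/57 = 0.02506.
Crs = 39.904 mL/cmH2O.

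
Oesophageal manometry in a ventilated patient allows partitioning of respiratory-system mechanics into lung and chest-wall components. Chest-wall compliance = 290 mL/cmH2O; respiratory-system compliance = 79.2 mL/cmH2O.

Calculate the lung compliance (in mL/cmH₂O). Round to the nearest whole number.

109

1/CL = 1/Crs − 1/Ccw.
1/CL = 1/79.2 − 1/290 = 0.009178.
CL = 108.96 mL/cmH2O.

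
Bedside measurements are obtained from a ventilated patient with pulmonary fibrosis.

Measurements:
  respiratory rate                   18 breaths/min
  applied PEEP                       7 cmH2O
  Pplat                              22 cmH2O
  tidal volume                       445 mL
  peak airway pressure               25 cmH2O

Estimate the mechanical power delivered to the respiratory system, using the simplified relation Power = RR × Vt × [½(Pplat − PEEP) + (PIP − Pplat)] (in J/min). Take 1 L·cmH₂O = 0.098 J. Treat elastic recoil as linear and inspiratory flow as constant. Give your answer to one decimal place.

8.2

Per-breath work = Vt × [½(Pplat−PEEP) + (PIP−Pplat)] = 0.445 × [0.5×15.0 + 3.0] = 0.445 × 10.5 = 4.673 L·cmH2O.
Power = 18 × 4.673 = 84.114 L·cmH2O/min.
× 0.098 J/(L·cmH2O) → 8.243 J/min.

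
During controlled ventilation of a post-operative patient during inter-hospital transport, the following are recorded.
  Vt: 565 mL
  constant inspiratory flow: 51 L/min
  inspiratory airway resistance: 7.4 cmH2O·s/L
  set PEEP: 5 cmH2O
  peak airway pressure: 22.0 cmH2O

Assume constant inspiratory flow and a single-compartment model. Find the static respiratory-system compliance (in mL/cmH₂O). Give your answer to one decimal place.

52.8

Flow: 51 L/min ÷ 60 = 0.85 L/s.
Equation of motion (constant flow): PIP = Vt/C + R·V̇ + PEEP.
Vt/C = PIP − R·V̇ − PEEP = 22.0 − 7.4×0.85 − 5 = 22.0 − 6.29 − 5 = 10.71 cmH2O.
C = Vt / 10.71 = 565 / 10.71 = 52.754 mL/cmH2O.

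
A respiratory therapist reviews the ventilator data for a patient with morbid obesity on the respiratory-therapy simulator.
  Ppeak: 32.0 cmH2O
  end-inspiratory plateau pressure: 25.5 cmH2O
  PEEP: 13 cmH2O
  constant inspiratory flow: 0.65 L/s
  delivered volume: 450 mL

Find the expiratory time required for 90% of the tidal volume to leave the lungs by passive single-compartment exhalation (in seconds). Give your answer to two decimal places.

R = (PIP − Pplat)/V̇ = (32.0 − 25.5) / 0.65 = 6.5/0.65 = 10.0 cmH2O·s/L.
C = Vt/(Pplat − PEEP) = 450.0 / (25.5 − 13) = 450.0/12.5 = 36.0 mL/cmH2O.
τ = R × C = 10.0 × 0.036 L/cmH2O = 0.36 s.
t = −τ·ln(1 − 0.90) = −0.36·ln(0.1) = 0.8289 s.

0.83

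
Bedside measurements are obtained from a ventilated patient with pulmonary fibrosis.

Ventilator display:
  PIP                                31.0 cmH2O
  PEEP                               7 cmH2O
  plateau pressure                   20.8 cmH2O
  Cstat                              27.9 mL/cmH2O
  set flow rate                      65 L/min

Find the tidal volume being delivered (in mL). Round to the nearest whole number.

385

Vt = Cstat × (Pplat − PEEP) = 27.9 × (20.8 − 7) = 27.9 × 13.8 = 385.02 mL.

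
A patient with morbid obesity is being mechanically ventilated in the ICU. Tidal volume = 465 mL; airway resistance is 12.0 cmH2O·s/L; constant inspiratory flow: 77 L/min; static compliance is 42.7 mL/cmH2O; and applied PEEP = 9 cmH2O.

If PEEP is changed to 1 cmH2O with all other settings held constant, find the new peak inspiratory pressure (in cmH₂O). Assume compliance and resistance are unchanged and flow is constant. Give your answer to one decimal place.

27.3

Flow: 77 L/min ÷ 60 = 1.2833 L/s.
PIP = Vt/C + R·V̇ + PEEP (constant-flow equation of motion).
Only the baseline term changes: ΔPIP = ΔPEEP = 1 − 9 = -8.0 cmH2O.
Original PIP = 465/42.7 + 12.0×1.2833 + 9 = 35.29 cmH2O; new PIP = 35.29 + (-8.0) = 27.29 cmH2O.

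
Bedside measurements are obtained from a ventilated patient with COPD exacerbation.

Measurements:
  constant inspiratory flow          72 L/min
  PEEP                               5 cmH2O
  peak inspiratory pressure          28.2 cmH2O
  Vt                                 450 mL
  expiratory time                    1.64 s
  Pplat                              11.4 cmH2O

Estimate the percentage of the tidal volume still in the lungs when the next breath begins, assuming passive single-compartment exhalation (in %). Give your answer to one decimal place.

Flow: 72 L/min ÷ 60 = 1.2 L/s.
R = (PIP − Pplat)/V̇ = (28.2 − 11.4) / 1.2 = 16.8/1.2 = 14.0 cmH2O·s/L.
C = Vt/(Pplat − PEEP) = 450.0 / (11.4 − 5) = 450.0/6.4 = 70.313 mL/cmH2O.
τ = R × C = 14.0 × 0.07031 L/cmH2O = 0.9843 s.
Fraction remaining at end-expiration = e^(−Te/τ) = e^(−1.64/0.9843) = 0.189 → 18.9%.

18.9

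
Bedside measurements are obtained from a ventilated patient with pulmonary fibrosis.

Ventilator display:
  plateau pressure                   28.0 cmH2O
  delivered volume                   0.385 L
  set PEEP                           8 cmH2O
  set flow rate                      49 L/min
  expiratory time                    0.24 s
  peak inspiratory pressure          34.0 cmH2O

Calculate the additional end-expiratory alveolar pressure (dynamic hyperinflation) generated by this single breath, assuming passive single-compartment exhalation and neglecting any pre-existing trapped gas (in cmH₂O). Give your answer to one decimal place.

Flow: 49 L/min ÷ 60 = 0.8167 L/s.
R = (PIP − Pplat)/V̇ = (34.0 − 28.0) / 0.8167 = 6.0/0.8167 = 7.347 cmH2O·s/L.
C = Vt/(Pplat − PEEP) = 385.0 / (28.0 − 8) = 385.0/20.0 = 19.25 mL/cmH2O.
τ = R × C = 7.347 × 0.01925 L/cmH2O = 0.1414 s.
Fraction remaining = e^(−Te/τ) = e^(−0.24/0.1414) = 0.1832; trapped volume = 385.0 × 0.1832 = 70.532 mL.
Additional alveolar pressure from trapping ≈ V_trapped / C = 70.532 / 19.25 = 3.664 cmH2O.

3.7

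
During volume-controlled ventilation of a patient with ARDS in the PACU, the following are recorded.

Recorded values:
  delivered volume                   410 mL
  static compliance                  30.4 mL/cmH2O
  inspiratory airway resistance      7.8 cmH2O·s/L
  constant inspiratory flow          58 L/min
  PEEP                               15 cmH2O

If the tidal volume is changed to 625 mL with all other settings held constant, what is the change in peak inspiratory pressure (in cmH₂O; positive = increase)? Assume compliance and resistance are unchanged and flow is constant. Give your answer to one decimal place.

7.1

PIP = Vt/C + R·V̇ + PEEP (constant-flow equation of motion).
Only the elastic term changes: ΔPIP = ΔVt / C = (625 − 410) / 30.4 = 7.072 cmH2O.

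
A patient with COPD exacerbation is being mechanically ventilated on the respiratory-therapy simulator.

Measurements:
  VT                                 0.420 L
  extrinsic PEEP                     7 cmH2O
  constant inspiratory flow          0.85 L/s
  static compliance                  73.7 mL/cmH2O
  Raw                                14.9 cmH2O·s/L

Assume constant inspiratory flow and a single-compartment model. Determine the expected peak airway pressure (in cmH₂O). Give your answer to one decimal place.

25.4

Equation of motion (constant flow): PIP = Vt/C + R·V̇ + PEEP.
PIP = 420/73.7 + 14.9×0.85 + 7 = 5.699 + 12.665 + 7 = 25.364 cmH2O.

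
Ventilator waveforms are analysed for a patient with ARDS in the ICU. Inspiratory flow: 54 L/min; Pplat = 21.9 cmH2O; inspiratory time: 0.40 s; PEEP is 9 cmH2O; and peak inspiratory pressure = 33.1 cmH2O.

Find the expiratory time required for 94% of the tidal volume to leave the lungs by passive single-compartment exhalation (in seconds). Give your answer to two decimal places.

0.98

Flow: 54 L/min ÷ 60 = 0.9 L/s.
Vt = flow × Ti = 0.9 L/s × 0.40 s × 1000 mL/L = 360.0 mL.
R = (PIP − Pplat)/V̇ = (33.1 − 21.9) / 0.9 = 11.2/0.9 = 12.444 cmH2O·s/L.
C = Vt/(Pplat − PEEP) = 360.0 / (21.9 − 9) = 360.0/12.9 = 27.907 mL/cmH2O.
τ = R × C = 12.444 × 0.02791 L/cmH2O = 0.3473 s.
t = −τ·ln(1 − 0.94) = −0.3473·ln(0.06) = 0.9771 s.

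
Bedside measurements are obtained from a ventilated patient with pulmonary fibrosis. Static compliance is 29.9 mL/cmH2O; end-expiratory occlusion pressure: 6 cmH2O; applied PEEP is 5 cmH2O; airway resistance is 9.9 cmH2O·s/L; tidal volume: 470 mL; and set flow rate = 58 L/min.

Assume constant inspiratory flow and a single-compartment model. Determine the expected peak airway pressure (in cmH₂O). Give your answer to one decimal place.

31.3

Flow: 58 L/min ÷ 60 = 0.9667 L/s.
Total PEEP = 6 cmH2O (set 5 + intrinsic 1); this is the baseline alveolar pressure.
Equation of motion (constant flow): PIP = Vt/C + R·V̇ + PEEP.
PIP = 470/29.9 + 9.9×0.9667 + 6 = 15.719 + 9.57 + 6 = 31.289 cmH2O.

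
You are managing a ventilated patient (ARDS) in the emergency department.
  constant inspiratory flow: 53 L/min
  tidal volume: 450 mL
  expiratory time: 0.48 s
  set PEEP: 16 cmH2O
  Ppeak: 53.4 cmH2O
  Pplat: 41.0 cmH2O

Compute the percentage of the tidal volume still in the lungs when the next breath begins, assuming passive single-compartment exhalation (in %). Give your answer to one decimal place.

15.0

Flow: 53 L/min ÷ 60 = 0.8833 L/s.
R = (PIP − Pplat)/V̇ = (53.4 − 41.0) / 0.8833 = 12.4/0.8833 = 14.038 cmH2O·s/L.
C = Vt/(Pplat − PEEP) = 450.0 / (41.0 − 16) = 450.0/25.0 = 18.0 mL/cmH2O.
τ = R × C = 14.038 × 0.018 L/cmH2O = 0.2527 s.
Fraction remaining at end-expiration = e^(−Te/τ) = e^(−0.48/0.2527) = 0.1496 → 14.96%.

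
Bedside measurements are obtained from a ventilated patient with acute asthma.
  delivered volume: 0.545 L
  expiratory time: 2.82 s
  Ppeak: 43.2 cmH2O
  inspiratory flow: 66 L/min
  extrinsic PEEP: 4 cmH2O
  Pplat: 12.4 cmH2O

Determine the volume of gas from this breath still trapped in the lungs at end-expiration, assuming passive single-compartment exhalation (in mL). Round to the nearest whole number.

Flow: 66 L/min ÷ 60 = 1.1 L/s.
R = (PIP − Pplat)/V̇ = (43.2 − 12.4) / 1.1 = 30.8/1.1 = 28.0 cmH2O·s/L.
C = Vt/(Pplat − PEEP) = 545.0 / (12.4 − 4) = 545.0/8.4 = 64.881 mL/cmH2O.
τ = R × C = 28.0 × 0.06488 L/cmH2O = 1.817 s.
Fraction remaining = e^(−Te/τ) = e^(−2.82/1.817) = 0.2118.
Trapped volume = 545.0 × 0.2118 = 115.43 mL.

115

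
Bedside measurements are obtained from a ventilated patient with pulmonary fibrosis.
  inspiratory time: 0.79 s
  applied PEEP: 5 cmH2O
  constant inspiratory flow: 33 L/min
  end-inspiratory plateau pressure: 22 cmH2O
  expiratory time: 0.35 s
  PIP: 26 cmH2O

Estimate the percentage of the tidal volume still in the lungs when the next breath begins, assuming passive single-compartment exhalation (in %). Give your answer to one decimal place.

15.2

Flow: 33 L/min ÷ 60 = 0.55 L/s.
Vt = flow × Ti = 0.55 L/s × 0.79 s × 1000 mL/L = 434.5 mL.
R = (PIP − Pplat)/V̇ = (26 − 22) / 0.55 = 4.0/0.55 = 7.273 cmH2O·s/L.
C = Vt/(Pplat − PEEP) = 434.5 / (22 − 5) = 434.5/17.0 = 25.559 mL/cmH2O.
τ = R × C = 7.273 × 0.02556 L/cmH2O = 0.1859 s.
Fraction remaining at end-expiration = e^(−Te/τ) = e^(−0.35/0.1859) = 0.1522 → 15.22%.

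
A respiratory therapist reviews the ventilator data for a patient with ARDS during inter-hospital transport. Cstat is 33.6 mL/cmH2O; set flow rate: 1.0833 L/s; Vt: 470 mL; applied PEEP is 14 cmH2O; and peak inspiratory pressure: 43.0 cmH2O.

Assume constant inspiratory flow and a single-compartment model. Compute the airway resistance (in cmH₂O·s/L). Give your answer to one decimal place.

Equation of motion (constant flow): PIP = Vt/C + R·V̇ + PEEP.
R·V̇ = PIP − Vt/C − PEEP = 43.0 − 470/33.6 − 14 = 43.0 − 13.988 − 14 = 15.012 cmH2O.
R = 15.012 / 1.0833 = 13.858 cmH2O·s/L.

13.9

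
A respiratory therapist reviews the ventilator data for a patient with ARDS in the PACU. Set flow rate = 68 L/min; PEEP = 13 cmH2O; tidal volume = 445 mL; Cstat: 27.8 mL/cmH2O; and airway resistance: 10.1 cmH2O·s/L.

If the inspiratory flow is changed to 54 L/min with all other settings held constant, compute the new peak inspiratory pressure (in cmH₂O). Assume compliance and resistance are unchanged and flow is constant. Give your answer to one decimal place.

Flow: 68 L/min ÷ 60 = 1.1333 L/s.
New flow: 54 L/min ÷ 60 = 0.9 L/s.
PIP = Vt/C + R·V̇ + PEEP (constant-flow equation of motion).
Only the resistive term changes: ΔPIP = R × ΔV̇ = 10.1 × (0.9 − 1.1333) = 10.1 × -0.2333 = -2.356 cmH2O.
Original PIP = 445/27.8 + 10.1×1.1333 + 13 = 40.454 cmH2O; new PIP = 40.454 + (-2.356) = 38.098 cmH2O.

38.1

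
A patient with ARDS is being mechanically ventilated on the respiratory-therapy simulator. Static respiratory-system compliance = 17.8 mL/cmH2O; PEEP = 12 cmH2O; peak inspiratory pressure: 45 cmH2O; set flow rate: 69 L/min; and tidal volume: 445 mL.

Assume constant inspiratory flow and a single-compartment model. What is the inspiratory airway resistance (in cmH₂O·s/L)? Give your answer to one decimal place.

Flow: 69 L/min ÷ 60 = 1.15 L/s.
Equation of motion (constant flow): PIP = Vt/C + R·V̇ + PEEP.
R·V̇ = PIP − Vt/C − PEEP = 45 − 445/17.8 − 12 = 45 − 25.0 − 12 = 8.0 cmH2O.
R = 8.0 / 1.15 = 6.957 cmH2O·s/L.

7.0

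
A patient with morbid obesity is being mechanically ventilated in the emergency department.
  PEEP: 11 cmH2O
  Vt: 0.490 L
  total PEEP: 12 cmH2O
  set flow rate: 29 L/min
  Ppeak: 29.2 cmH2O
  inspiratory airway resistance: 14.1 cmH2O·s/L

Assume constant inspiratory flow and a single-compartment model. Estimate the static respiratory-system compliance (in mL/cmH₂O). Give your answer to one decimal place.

47.2

Flow: 29 L/min ÷ 60 = 0.4833 L/s.
Total PEEP = 12 cmH2O (set 11 + intrinsic 1); this is the baseline alveolar pressure.
Equation of motion (constant flow): PIP = Vt/C + R·V̇ + PEEP.
Vt/C = PIP − R·V̇ − PEEP = 29.2 − 14.1×0.4833 − 12 = 29.2 − 6.815 − 12 = 10.385 cmH2O.
C = Vt / 10.385 = 490 / 10.385 = 47.183 mL/cmH2O.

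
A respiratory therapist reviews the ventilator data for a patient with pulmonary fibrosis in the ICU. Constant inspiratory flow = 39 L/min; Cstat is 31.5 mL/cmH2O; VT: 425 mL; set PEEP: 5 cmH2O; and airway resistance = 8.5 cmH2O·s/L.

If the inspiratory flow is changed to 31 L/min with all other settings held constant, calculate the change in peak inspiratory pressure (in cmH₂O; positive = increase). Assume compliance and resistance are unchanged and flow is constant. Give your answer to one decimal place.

Flow: 39 L/min ÷ 60 = 0.65 L/s.
New flow: 31 L/min ÷ 60 = 0.5167 L/s.
PIP = Vt/C + R·V̇ + PEEP (constant-flow equation of motion).
Only the resistive term changes: ΔPIP = R × ΔV̇ = 8.5 × (0.5167 − 0.65) = 8.5 × -0.1333 = -1.133 cmH2O.

-1.1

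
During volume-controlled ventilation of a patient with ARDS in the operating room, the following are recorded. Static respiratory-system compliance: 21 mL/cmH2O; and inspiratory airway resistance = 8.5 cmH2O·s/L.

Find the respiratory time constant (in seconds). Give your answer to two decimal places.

0.18

τ = R × C = 8.5 × 21 mL/cmH2O = 8.5 × 0.021 L/cmH2O = 0.1785 s.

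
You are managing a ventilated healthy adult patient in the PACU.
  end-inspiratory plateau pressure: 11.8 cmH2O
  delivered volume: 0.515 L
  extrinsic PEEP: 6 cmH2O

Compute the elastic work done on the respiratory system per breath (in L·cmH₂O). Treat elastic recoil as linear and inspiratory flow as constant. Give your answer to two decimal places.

Elastic work ≈ ½ × (Pplat − PEEP) × Vt = 0.5 × (11.8 − 6) × 0.515 L = 0.5 × 5.8 × 0.515 = 1.494 L·cmH2O.

1.49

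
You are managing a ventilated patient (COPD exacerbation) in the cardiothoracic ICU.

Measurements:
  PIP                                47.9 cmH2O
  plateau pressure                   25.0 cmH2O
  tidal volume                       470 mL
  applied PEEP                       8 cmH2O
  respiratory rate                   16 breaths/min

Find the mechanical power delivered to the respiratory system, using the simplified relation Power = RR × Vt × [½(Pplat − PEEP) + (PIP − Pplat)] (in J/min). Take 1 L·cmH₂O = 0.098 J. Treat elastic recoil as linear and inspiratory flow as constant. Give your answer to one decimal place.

Per-breath work = Vt × [½(Pplat−PEEP) + (PIP−Pplat)] = 0.470 × [0.5×17.0 + 22.9] = 0.470 × 31.4 = 14.758 L·cmH2O.
Power = 16 × 14.758 = 236.13 L·cmH2O/min.
× 0.098 J/(L·cmH2O) → 23.141 J/min.

23.1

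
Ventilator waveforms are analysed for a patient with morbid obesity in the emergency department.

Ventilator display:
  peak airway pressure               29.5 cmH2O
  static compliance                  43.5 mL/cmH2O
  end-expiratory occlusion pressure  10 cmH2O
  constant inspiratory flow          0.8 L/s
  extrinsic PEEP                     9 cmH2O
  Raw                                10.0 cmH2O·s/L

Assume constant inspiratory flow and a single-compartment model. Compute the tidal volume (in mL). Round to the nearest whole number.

500

Total PEEP = 10 cmH2O (set 9 + intrinsic 1); this is the baseline alveolar pressure.
Equation of motion (constant flow): PIP = Vt/C + R·V̇ + PEEP.
Vt/C = PIP − R·V̇ − PEEP = 29.5 − 8.0 − 10 = 11.5 cmH2O.
Vt = C × 11.5 = 43.5 × 11.5 = 500.25 mL.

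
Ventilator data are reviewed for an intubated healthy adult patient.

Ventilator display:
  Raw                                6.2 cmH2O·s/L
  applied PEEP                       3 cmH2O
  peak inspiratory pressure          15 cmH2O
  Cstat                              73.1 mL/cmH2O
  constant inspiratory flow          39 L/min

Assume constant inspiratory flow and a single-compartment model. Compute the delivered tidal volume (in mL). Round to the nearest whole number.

Flow: 39 L/min ÷ 60 = 0.65 L/s.
Equation of motion (constant flow): PIP = Vt/C + R·V̇ + PEEP.
Vt/C = PIP − R·V̇ − PEEP = 15 − 4.03 − 3 = 7.97 cmH2O.
Vt = C × 7.97 = 73.1 × 7.97 = 582.61 mL.

583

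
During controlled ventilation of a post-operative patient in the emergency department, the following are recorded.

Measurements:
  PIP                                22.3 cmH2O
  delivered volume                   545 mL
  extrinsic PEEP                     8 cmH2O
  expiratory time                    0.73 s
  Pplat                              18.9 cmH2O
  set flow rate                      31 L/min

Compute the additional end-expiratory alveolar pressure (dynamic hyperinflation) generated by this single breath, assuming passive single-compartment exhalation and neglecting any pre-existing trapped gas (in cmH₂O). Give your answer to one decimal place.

Flow: 31 L/min ÷ 60 = 0.5167 L/s.
R = (PIP − Pplat)/V̇ = (22.3 − 18.9) / 0.5167 = 3.4/0.5167 = 6.58 cmH2O·s/L.
C = Vt/(Pplat − PEEP) = 545.0 / (18.9 − 8) = 545.0/10.9 = 50.0 mL/cmH2O.
τ = R × C = 6.58 × 0.05 L/cmH2O = 0.329 s.
Fraction remaining = e^(−Te/τ) = e^(−0.73/0.329) = 0.1087; trapped volume = 545.0 × 0.1087 = 59.242 mL.
Additional alveolar pressure from trapping ≈ V_trapped / C = 59.242 / 50.0 = 1.185 cmH2O.

1.2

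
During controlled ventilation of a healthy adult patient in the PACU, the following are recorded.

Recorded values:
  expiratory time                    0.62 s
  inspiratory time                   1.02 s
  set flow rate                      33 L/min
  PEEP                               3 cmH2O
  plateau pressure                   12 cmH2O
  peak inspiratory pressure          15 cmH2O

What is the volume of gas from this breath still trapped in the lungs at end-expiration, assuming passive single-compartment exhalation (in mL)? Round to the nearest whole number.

Flow: 33 L/min ÷ 60 = 0.55 L/s.
Vt = flow × Ti = 0.55 L/s × 1.02 s × 1000 mL/L = 561.0 mL.
R = (PIP − Pplat)/V̇ = (15 − 12) / 0.55 = 3.0/0.55 = 5.455 cmH2O·s/L.
C = Vt/(Pplat − PEEP) = 561.0 / (12 − 3) = 561.0/9.0 = 62.333 mL/cmH2O.
τ = R × C = 5.455 × 0.06233 L/cmH2O = 0.34 s.
Fraction remaining = e^(−Te/τ) = e^(−0.62/0.34) = 0.1615.
Trapped volume = 561.0 × 0.1615 = 90.602 mL.

91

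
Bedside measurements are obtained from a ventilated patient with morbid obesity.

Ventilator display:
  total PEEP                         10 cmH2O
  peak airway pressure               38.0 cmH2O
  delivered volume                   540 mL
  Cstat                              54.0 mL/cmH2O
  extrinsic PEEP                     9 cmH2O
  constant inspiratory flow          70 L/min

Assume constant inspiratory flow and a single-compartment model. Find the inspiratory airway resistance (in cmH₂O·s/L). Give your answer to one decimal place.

15.4

Flow: 70 L/min ÷ 60 = 1.1667 L/s.
Total PEEP = 10 cmH2O (set 9 + intrinsic 1); this is the baseline alveolar pressure.
Equation of motion (constant flow): PIP = Vt/C + R·V̇ + PEEP.
R·V̇ = PIP − Vt/C − PEEP = 38.0 − 540/54.0 − 10 = 38.0 − 10.0 − 10 = 18.0 cmH2O.
R = 18.0 / 1.1667 = 15.428 cmH2O·s/L.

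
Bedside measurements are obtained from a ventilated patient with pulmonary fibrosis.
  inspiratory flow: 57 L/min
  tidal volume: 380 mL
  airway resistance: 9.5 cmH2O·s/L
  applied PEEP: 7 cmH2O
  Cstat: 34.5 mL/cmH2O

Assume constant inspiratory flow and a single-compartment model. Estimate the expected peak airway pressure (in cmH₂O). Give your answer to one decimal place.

Flow: 57 L/min ÷ 60 = 0.95 L/s.
Equation of motion (constant flow): PIP = Vt/C + R·V̇ + PEEP.
PIP = 380/34.5 + 9.5×0.95 + 7 = 11.014 + 9.025 + 7 = 27.039 cmH2O.

27.0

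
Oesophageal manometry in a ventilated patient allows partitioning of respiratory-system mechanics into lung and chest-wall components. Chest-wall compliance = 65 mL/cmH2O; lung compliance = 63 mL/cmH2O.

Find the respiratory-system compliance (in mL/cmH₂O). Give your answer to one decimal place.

Lung and chest wall are elastances in series: 1/Crs = 1/CL + 1/Ccw.
1/Crs = 1/63 + 1/65 = 0.03126.
Crs = 31.99 mL/cmH2O.

32.0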